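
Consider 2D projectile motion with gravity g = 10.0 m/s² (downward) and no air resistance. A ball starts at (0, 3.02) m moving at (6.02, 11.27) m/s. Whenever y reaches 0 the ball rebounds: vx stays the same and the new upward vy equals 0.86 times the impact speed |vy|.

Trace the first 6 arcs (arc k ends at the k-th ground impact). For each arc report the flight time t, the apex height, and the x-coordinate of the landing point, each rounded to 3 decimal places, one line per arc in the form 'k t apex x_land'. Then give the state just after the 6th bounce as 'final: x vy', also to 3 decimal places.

1 2.496 9.371 15.026
2 2.355 6.931 29.201
3 2.025 5.126 41.391
4 1.742 3.791 51.875
5 1.498 2.804 60.891
6 1.288 2.074 68.645
final: 68.645 5.538

Arc 1: start y=3.020, vy=11.270 → t=2.496, apex=9.371, x_land=15.026, impact vy=-13.690
  bounce: vy ← 0.86·13.690 = 11.773
Arc 2: start y=0.000, vy=11.773 → t=2.355, apex=6.931, x_land=29.201, impact vy=-11.773
  bounce: vy ← 0.86·11.773 = 10.125
Arc 3: start y=0.000, vy=10.125 → t=2.025, apex=5.126, x_land=41.391, impact vy=-10.125
  bounce: vy ← 0.86·10.125 = 8.708
Arc 4: start y=0.000, vy=8.708 → t=1.742, apex=3.791, x_land=51.875, impact vy=-8.708
  bounce: vy ← 0.86·8.708 = 7.488
Arc 5: start y=0.000, vy=7.488 → t=1.498, apex=2.804, x_land=60.891, impact vy=-7.488
  bounce: vy ← 0.86·7.488 = 6.440
Arc 6: start y=0.000, vy=6.440 → t=1.288, apex=2.074, x_land=68.645, impact vy=-6.440
  bounce: vy ← 0.86·6.440 = 5.538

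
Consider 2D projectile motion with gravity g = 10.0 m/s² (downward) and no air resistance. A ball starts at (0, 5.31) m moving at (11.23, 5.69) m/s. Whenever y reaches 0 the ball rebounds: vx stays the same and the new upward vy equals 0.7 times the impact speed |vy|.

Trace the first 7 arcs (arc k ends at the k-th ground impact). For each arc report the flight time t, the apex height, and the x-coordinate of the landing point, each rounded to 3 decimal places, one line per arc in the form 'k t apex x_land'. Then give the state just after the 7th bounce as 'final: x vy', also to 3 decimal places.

Arc 1: start y=5.310, vy=5.690 → t=1.746, apex=6.929, x_land=19.610, impact vy=-11.772
  bounce: vy ← 0.7·11.772 = 8.240
Arc 2: start y=0.000, vy=8.240 → t=1.648, apex=3.395, x_land=38.117, impact vy=-8.240
  bounce: vy ← 0.7·8.240 = 5.768
Arc 3: start y=0.000, vy=5.768 → t=1.154, apex=1.664, x_land=51.073, impact vy=-5.768
  bounce: vy ← 0.7·5.768 = 4.038
Arc 4: start y=0.000, vy=4.038 → t=0.808, apex=0.815, x_land=60.141, impact vy=-4.038
  bounce: vy ← 0.7·4.038 = 2.826
Arc 5: start y=0.000, vy=2.826 → t=0.565, apex=0.399, x_land=66.490, impact vy=-2.826
  bounce: vy ← 0.7·2.826 = 1.978
Arc 6: start y=0.000, vy=1.978 → t=0.396, apex=0.196, x_land=70.933, impact vy=-1.978
  bounce: vy ← 0.7·1.978 = 1.385
Arc 7: start y=0.000, vy=1.385 → t=0.277, apex=0.096, x_land=74.044, impact vy=-1.385
  bounce: vy ← 0.7·1.385 = 0.969

1 1.746 6.929 19.610
2 1.648 3.395 38.117
3 1.154 1.664 51.073
4 0.808 0.815 60.141
5 0.565 0.399 66.490
6 0.396 0.196 70.933
7 0.277 0.096 74.044
final: 74.044 0.969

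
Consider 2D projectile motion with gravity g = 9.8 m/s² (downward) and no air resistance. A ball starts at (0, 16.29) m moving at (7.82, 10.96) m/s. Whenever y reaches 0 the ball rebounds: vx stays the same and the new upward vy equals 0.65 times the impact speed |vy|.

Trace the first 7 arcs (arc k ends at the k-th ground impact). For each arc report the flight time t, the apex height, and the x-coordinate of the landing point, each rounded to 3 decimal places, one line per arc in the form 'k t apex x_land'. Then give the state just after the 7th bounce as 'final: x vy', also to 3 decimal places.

Arc 1: start y=16.290, vy=10.960 → t=3.257, apex=22.419, x_land=25.472, impact vy=-20.962
  bounce: vy ← 0.65·20.962 = 13.625
Arc 2: start y=0.000, vy=13.625 → t=2.781, apex=9.472, x_land=47.217, impact vy=-13.625
  bounce: vy ← 0.65·13.625 = 8.856
Arc 3: start y=0.000, vy=8.856 → t=1.807, apex=4.002, x_land=61.351, impact vy=-8.856
  bounce: vy ← 0.65·8.856 = 5.757
Arc 4: start y=0.000, vy=5.757 → t=1.175, apex=1.691, x_land=70.539, impact vy=-5.757
  bounce: vy ← 0.65·5.757 = 3.742
Arc 5: start y=0.000, vy=3.742 → t=0.764, apex=0.714, x_land=76.510, impact vy=-3.742
  bounce: vy ← 0.65·3.742 = 2.432
Arc 6: start y=0.000, vy=2.432 → t=0.496, apex=0.302, x_land=80.392, impact vy=-2.432
  bounce: vy ← 0.65·2.432 = 1.581
Arc 7: start y=0.000, vy=1.581 → t=0.323, apex=0.128, x_land=82.915, impact vy=-1.581
  bounce: vy ← 0.65·1.581 = 1.028

1 3.257 22.419 25.472
2 2.781 9.472 47.217
3 1.807 4.002 61.351
4 1.175 1.691 70.539
5 0.764 0.714 76.510
6 0.496 0.302 80.392
7 0.323 0.128 82.915
final: 82.915 1.028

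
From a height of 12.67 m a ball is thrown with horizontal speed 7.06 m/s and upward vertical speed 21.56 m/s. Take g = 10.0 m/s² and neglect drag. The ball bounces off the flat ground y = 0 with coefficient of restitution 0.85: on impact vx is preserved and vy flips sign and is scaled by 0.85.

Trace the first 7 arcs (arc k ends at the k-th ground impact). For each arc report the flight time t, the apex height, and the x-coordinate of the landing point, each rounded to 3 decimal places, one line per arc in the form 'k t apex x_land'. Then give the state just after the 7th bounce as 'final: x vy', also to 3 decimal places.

Arc 1: start y=12.670, vy=21.560 → t=4.836, apex=35.912, x_land=34.142, impact vy=-26.800
  bounce: vy ← 0.85·26.800 = 22.780
Arc 2: start y=0.000, vy=22.780 → t=4.556, apex=25.946, x_land=66.307, impact vy=-22.780
  bounce: vy ← 0.85·22.780 = 19.363
Arc 3: start y=0.000, vy=19.363 → t=3.873, apex=18.746, x_land=93.648, impact vy=-19.363
  bounce: vy ← 0.85·19.363 = 16.458
Arc 4: start y=0.000, vy=16.458 → t=3.292, apex=13.544, x_land=116.887, impact vy=-16.458
  bounce: vy ← 0.85·16.458 = 13.990
Arc 5: start y=0.000, vy=13.990 → t=2.798, apex=9.786, x_land=136.641, impact vy=-13.990
  bounce: vy ← 0.85·13.990 = 11.891
Arc 6: start y=0.000, vy=11.891 → t=2.378, apex=7.070, x_land=153.431, impact vy=-11.891
  bounce: vy ← 0.85·11.891 = 10.108
Arc 7: start y=0.000, vy=10.108 → t=2.022, apex=5.108, x_land=167.703, impact vy=-10.108
  bounce: vy ← 0.85·10.108 = 8.591

1 4.836 35.912 34.142
2 4.556 25.946 66.307
3 3.873 18.746 93.648
4 3.292 13.544 116.887
5 2.798 9.786 136.641
6 2.378 7.070 153.431
7 2.022 5.108 167.703
final: 167.703 8.591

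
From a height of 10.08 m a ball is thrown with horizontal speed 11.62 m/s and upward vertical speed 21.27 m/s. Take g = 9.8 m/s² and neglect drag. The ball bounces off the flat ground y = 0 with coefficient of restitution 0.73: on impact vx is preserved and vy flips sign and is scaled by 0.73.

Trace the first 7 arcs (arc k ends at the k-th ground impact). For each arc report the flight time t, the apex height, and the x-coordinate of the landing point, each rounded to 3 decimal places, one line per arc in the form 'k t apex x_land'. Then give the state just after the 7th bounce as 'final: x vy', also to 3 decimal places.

1 4.772 33.162 55.450
2 3.798 17.672 99.585
3 2.773 9.418 131.803
4 2.024 5.019 155.323
5 1.478 2.674 172.492
6 1.079 1.425 185.026
7 0.787 0.759 194.175
final: 194.175 2.817

Arc 1: start y=10.080, vy=21.270 → t=4.772, apex=33.162, x_land=55.450, impact vy=-25.495
  bounce: vy ← 0.73·25.495 = 18.611
Arc 2: start y=0.000, vy=18.611 → t=3.798, apex=17.672, x_land=99.585, impact vy=-18.611
  bounce: vy ← 0.73·18.611 = 13.586
Arc 3: start y=0.000, vy=13.586 → t=2.773, apex=9.418, x_land=131.803, impact vy=-13.586
  bounce: vy ← 0.73·13.586 = 9.918
Arc 4: start y=0.000, vy=9.918 → t=2.024, apex=5.019, x_land=155.323, impact vy=-9.918
  bounce: vy ← 0.73·9.918 = 7.240
Arc 5: start y=0.000, vy=7.240 → t=1.478, apex=2.674, x_land=172.492, impact vy=-7.240
  bounce: vy ← 0.73·7.240 = 5.285
Arc 6: start y=0.000, vy=5.285 → t=1.079, apex=1.425, x_land=185.026, impact vy=-5.285
  bounce: vy ← 0.73·5.285 = 3.858
Arc 7: start y=0.000, vy=3.858 → t=0.787, apex=0.759, x_land=194.175, impact vy=-3.858
  bounce: vy ← 0.73·3.858 = 2.817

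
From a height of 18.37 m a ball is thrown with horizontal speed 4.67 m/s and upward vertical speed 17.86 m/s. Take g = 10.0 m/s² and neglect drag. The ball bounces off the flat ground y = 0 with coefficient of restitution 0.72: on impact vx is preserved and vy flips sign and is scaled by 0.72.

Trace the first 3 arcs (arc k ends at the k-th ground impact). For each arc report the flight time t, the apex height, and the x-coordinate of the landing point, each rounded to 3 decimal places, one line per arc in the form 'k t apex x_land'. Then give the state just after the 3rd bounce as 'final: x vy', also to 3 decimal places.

Arc 1: start y=18.370, vy=17.860 → t=4.406, apex=34.319, x_land=20.575, impact vy=-26.199
  bounce: vy ← 0.72·26.199 = 18.863
Arc 2: start y=0.000, vy=18.863 → t=3.773, apex=17.791, x_land=38.194, impact vy=-18.863
  bounce: vy ← 0.72·18.863 = 13.581
Arc 3: start y=0.000, vy=13.581 → t=2.716, apex=9.223, x_land=50.879, impact vy=-13.581
  bounce: vy ← 0.72·13.581 = 9.779

1 4.406 34.319 20.575
2 3.773 17.791 38.194
3 2.716 9.223 50.879
final: 50.879 9.779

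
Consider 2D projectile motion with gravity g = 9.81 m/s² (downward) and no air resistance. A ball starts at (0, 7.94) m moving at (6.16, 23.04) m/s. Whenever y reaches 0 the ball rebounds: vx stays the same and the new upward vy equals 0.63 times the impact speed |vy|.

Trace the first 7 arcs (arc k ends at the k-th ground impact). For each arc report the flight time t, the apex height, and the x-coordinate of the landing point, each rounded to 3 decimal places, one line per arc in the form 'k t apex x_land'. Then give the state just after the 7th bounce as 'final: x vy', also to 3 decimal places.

1 5.020 34.996 30.922
2 3.366 13.890 51.654
3 2.120 5.513 64.715
4 1.336 2.188 72.943
5 0.842 0.868 78.127
6 0.530 0.345 81.393
7 0.334 0.137 83.451
final: 83.451 1.032

Arc 1: start y=7.940, vy=23.040 → t=5.020, apex=34.996, x_land=30.922, impact vy=-26.204
  bounce: vy ← 0.63·26.204 = 16.508
Arc 2: start y=0.000, vy=16.508 → t=3.366, apex=13.890, x_land=51.654, impact vy=-16.508
  bounce: vy ← 0.63·16.508 = 10.400
Arc 3: start y=0.000, vy=10.400 → t=2.120, apex=5.513, x_land=64.715, impact vy=-10.400
  bounce: vy ← 0.63·10.400 = 6.552
Arc 4: start y=0.000, vy=6.552 → t=1.336, apex=2.188, x_land=72.943, impact vy=-6.552
  bounce: vy ← 0.63·6.552 = 4.128
Arc 5: start y=0.000, vy=4.128 → t=0.842, apex=0.868, x_land=78.127, impact vy=-4.128
  bounce: vy ← 0.63·4.128 = 2.601
Arc 6: start y=0.000, vy=2.601 → t=0.530, apex=0.345, x_land=81.393, impact vy=-2.601
  bounce: vy ← 0.63·2.601 = 1.638
Arc 7: start y=0.000, vy=1.638 → t=0.334, apex=0.137, x_land=83.451, impact vy=-1.638
  bounce: vy ← 0.63·1.638 = 1.032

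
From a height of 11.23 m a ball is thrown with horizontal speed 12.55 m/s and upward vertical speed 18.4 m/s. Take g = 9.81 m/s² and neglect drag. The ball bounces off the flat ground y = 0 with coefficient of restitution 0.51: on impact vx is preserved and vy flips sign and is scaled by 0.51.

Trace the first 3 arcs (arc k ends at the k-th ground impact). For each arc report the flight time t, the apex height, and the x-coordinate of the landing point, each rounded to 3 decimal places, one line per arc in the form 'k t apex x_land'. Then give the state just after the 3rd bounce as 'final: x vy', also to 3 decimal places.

Arc 1: start y=11.230, vy=18.400 → t=4.286, apex=28.486, x_land=53.783, impact vy=-23.641
  bounce: vy ← 0.51·23.641 = 12.057
Arc 2: start y=0.000, vy=12.057 → t=2.458, apex=7.409, x_land=84.632, impact vy=-12.057
  bounce: vy ← 0.51·12.057 = 6.149
Arc 3: start y=0.000, vy=6.149 → t=1.254, apex=1.927, x_land=100.365, impact vy=-6.149
  bounce: vy ← 0.51·6.149 = 3.136

1 4.286 28.486 53.783
2 2.458 7.409 84.632
3 1.254 1.927 100.365
final: 100.365 3.136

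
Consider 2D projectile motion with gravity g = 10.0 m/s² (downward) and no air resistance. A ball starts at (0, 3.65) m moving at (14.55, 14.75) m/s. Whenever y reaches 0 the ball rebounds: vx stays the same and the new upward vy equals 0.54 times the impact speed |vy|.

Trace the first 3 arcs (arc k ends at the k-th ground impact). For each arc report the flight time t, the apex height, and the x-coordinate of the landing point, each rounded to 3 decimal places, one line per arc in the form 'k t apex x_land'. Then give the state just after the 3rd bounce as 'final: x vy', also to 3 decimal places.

Arc 1: start y=3.650, vy=14.750 → t=3.180, apex=14.528, x_land=46.263, impact vy=-17.046
  bounce: vy ← 0.54·17.046 = 9.205
Arc 2: start y=0.000, vy=9.205 → t=1.841, apex=4.236, x_land=73.049, impact vy=-9.205
  bounce: vy ← 0.54·9.205 = 4.971
Arc 3: start y=0.000, vy=4.971 → t=0.994, apex=1.235, x_land=87.513, impact vy=-4.971
  bounce: vy ← 0.54·4.971 = 2.684

1 3.180 14.528 46.263
2 1.841 4.236 73.049
3 0.994 1.235 87.513
final: 87.513 2.684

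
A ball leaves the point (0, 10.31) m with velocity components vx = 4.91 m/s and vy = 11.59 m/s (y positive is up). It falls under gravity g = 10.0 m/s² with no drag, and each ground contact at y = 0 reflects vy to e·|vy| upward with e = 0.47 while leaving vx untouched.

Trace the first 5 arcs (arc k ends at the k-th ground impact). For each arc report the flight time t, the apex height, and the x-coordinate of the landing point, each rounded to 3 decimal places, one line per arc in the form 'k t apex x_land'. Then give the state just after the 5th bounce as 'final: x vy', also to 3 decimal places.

Arc 1: start y=10.310, vy=11.590 → t=3.004, apex=17.026, x_land=14.751, impact vy=-18.453
  bounce: vy ← 0.47·18.453 = 8.673
Arc 2: start y=0.000, vy=8.673 → t=1.735, apex=3.761, x_land=23.268, impact vy=-8.673
  bounce: vy ← 0.47·8.673 = 4.076
Arc 3: start y=0.000, vy=4.076 → t=0.815, apex=0.831, x_land=27.271, impact vy=-4.076
  bounce: vy ← 0.47·4.076 = 1.916
Arc 4: start y=0.000, vy=1.916 → t=0.383, apex=0.184, x_land=29.153, impact vy=-1.916
  bounce: vy ← 0.47·1.916 = 0.900
Arc 5: start y=0.000, vy=0.900 → t=0.180, apex=0.041, x_land=30.037, impact vy=-0.900
  bounce: vy ← 0.47·0.900 = 0.423

1 3.004 17.026 14.751
2 1.735 3.761 23.268
3 0.815 0.831 27.271
4 0.383 0.184 29.153
5 0.180 0.041 30.037
final: 30.037 0.423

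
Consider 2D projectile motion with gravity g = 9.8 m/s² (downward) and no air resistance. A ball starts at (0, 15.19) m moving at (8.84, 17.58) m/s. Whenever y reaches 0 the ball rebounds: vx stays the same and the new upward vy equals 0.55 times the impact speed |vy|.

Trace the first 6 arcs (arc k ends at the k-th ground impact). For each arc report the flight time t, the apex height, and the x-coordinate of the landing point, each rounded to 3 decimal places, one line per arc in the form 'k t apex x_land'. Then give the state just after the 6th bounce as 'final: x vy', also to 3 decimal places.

Arc 1: start y=15.190, vy=17.580 → t=4.307, apex=30.958, x_land=38.078, impact vy=-24.633
  bounce: vy ← 0.55·24.633 = 13.548
Arc 2: start y=0.000, vy=13.548 → t=2.765, apex=9.365, x_land=62.520, impact vy=-13.548
  bounce: vy ← 0.55·13.548 = 7.451
Arc 3: start y=0.000, vy=7.451 → t=1.521, apex=2.833, x_land=75.963, impact vy=-7.451
  bounce: vy ← 0.55·7.451 = 4.098
Arc 4: start y=0.000, vy=4.098 → t=0.836, apex=0.857, x_land=83.356, impact vy=-4.098
  bounce: vy ← 0.55·4.098 = 2.254
Arc 5: start y=0.000, vy=2.254 → t=0.460, apex=0.259, x_land=87.423, impact vy=-2.254
  bounce: vy ← 0.55·2.254 = 1.240
Arc 6: start y=0.000, vy=1.240 → t=0.253, apex=0.078, x_land=89.659, impact vy=-1.240
  bounce: vy ← 0.55·1.240 = 0.682

1 4.307 30.958 38.078
2 2.765 9.365 62.520
3 1.521 2.833 75.963
4 0.836 0.857 83.356
5 0.460 0.259 87.423
6 0.253 0.078 89.659
final: 89.659 0.682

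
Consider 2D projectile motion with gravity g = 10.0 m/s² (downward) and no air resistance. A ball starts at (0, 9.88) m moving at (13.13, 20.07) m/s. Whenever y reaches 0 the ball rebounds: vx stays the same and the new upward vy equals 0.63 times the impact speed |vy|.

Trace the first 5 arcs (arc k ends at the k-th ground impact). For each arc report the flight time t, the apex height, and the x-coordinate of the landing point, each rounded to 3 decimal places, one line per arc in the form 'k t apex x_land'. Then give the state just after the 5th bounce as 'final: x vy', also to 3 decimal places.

Arc 1: start y=9.880, vy=20.070 → t=4.457, apex=30.020, x_land=58.525, impact vy=-24.503
  bounce: vy ← 0.63·24.503 = 15.437
Arc 2: start y=0.000, vy=15.437 → t=3.087, apex=11.915, x_land=99.062, impact vy=-15.437
  bounce: vy ← 0.63·15.437 = 9.725
Arc 3: start y=0.000, vy=9.725 → t=1.945, apex=4.729, x_land=124.601, impact vy=-9.725
  bounce: vy ← 0.63·9.725 = 6.127
Arc 4: start y=0.000, vy=6.127 → t=1.225, apex=1.877, x_land=140.690, impact vy=-6.127
  bounce: vy ← 0.63·6.127 = 3.860
Arc 5: start y=0.000, vy=3.860 → t=0.772, apex=0.745, x_land=150.826, impact vy=-3.860
  bounce: vy ← 0.63·3.860 = 2.432

1 4.457 30.020 58.525
2 3.087 11.915 99.062
3 1.945 4.729 124.601
4 1.225 1.877 140.690
5 0.772 0.745 150.826
final: 150.826 2.432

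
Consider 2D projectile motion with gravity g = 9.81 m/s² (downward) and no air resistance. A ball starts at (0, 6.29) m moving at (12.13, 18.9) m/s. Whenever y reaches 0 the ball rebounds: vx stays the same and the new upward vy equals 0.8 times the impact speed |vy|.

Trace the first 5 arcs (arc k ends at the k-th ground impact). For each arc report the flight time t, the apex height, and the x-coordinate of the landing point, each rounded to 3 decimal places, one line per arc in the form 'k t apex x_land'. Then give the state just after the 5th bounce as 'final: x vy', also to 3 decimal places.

1 4.161 24.496 50.477
2 3.576 15.678 93.850
3 2.860 10.034 128.548
4 2.288 6.422 156.306
5 1.831 4.110 178.512
final: 178.512 7.184

Arc 1: start y=6.290, vy=18.900 → t=4.161, apex=24.496, x_land=50.477, impact vy=-21.923
  bounce: vy ← 0.8·21.923 = 17.538
Arc 2: start y=0.000, vy=17.538 → t=3.576, apex=15.678, x_land=93.850, impact vy=-17.538
  bounce: vy ← 0.8·17.538 = 14.031
Arc 3: start y=0.000, vy=14.031 → t=2.860, apex=10.034, x_land=128.548, impact vy=-14.031
  bounce: vy ← 0.8·14.031 = 11.225
Arc 4: start y=0.000, vy=11.225 → t=2.288, apex=6.422, x_land=156.306, impact vy=-11.225
  bounce: vy ← 0.8·11.225 = 8.980
Arc 5: start y=0.000, vy=8.980 → t=1.831, apex=4.110, x_land=178.512, impact vy=-8.980
  bounce: vy ← 0.8·8.980 = 7.184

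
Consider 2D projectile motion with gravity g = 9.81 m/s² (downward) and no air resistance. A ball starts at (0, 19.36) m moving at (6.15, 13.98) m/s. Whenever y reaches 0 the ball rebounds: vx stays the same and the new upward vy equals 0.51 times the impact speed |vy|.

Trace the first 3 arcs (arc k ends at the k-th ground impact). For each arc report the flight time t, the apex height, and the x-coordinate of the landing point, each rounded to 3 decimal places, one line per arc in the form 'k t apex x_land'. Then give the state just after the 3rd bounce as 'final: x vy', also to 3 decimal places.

Arc 1: start y=19.360, vy=13.980 → t=3.870, apex=29.321, x_land=23.801, impact vy=-23.985
  bounce: vy ← 0.51·23.985 = 12.232
Arc 2: start y=0.000, vy=12.232 → t=2.494, apex=7.626, x_land=39.138, impact vy=-12.232
  bounce: vy ← 0.51·12.232 = 6.239
Arc 3: start y=0.000, vy=6.239 → t=1.272, apex=1.984, x_land=46.960, impact vy=-6.239
  bounce: vy ← 0.51·6.239 = 3.182

1 3.870 29.321 23.801
2 2.494 7.626 39.138
3 1.272 1.984 46.960
final: 46.960 3.182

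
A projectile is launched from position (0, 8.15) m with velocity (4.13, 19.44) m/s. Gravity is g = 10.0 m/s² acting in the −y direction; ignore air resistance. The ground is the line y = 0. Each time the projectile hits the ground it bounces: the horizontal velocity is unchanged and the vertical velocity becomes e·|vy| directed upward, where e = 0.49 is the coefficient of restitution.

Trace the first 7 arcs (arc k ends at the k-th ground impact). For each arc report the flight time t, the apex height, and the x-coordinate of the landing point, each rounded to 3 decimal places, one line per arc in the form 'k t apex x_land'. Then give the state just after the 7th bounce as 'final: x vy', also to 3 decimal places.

Arc 1: start y=8.150, vy=19.440 → t=4.270, apex=27.046, x_land=17.634, impact vy=-23.258
  bounce: vy ← 0.49·23.258 = 11.396
Arc 2: start y=0.000, vy=11.396 → t=2.279, apex=6.494, x_land=27.047, impact vy=-11.396
  bounce: vy ← 0.49·11.396 = 5.584
Arc 3: start y=0.000, vy=5.584 → t=1.117, apex=1.559, x_land=31.660, impact vy=-5.584
  bounce: vy ← 0.49·5.584 = 2.736
Arc 4: start y=0.000, vy=2.736 → t=0.547, apex=0.374, x_land=33.920, impact vy=-2.736
  bounce: vy ← 0.49·2.736 = 1.341
Arc 5: start y=0.000, vy=1.341 → t=0.268, apex=0.090, x_land=35.027, impact vy=-1.341
  bounce: vy ← 0.49·1.341 = 0.657
Arc 6: start y=0.000, vy=0.657 → t=0.131, apex=0.022, x_land=35.570, impact vy=-0.657
  bounce: vy ← 0.49·0.657 = 0.322
Arc 7: start y=0.000, vy=0.322 → t=0.064, apex=0.005, x_land=35.836, impact vy=-0.322
  bounce: vy ← 0.49·0.322 = 0.158

1 4.270 27.046 17.634
2 2.279 6.494 27.047
3 1.117 1.559 31.660
4 0.547 0.374 33.920
5 0.268 0.090 35.027
6 0.131 0.022 35.570
7 0.064 0.005 35.836
final: 35.836 0.158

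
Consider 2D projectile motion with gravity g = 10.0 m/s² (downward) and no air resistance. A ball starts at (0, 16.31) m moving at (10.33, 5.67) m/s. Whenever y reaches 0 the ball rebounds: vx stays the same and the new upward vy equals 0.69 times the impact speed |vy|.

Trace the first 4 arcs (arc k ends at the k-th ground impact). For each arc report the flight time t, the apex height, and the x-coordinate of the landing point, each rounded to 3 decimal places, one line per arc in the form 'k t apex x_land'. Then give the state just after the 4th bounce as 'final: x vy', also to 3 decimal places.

Arc 1: start y=16.310, vy=5.670 → t=2.460, apex=17.917, x_land=25.412, impact vy=-18.930
  bounce: vy ← 0.69·18.930 = 13.062
Arc 2: start y=0.000, vy=13.062 → t=2.612, apex=8.530, x_land=52.398, impact vy=-13.062
  bounce: vy ← 0.69·13.062 = 9.013
Arc 3: start y=0.000, vy=9.013 → t=1.803, apex=4.061, x_land=71.018, impact vy=-9.013
  bounce: vy ← 0.69·9.013 = 6.219
Arc 4: start y=0.000, vy=6.219 → t=1.244, apex=1.934, x_land=83.865, impact vy=-6.219
  bounce: vy ← 0.69·6.219 = 4.291

1 2.460 17.917 25.412
2 2.612 8.530 52.398
3 1.803 4.061 71.018
4 1.244 1.934 83.865
final: 83.865 4.291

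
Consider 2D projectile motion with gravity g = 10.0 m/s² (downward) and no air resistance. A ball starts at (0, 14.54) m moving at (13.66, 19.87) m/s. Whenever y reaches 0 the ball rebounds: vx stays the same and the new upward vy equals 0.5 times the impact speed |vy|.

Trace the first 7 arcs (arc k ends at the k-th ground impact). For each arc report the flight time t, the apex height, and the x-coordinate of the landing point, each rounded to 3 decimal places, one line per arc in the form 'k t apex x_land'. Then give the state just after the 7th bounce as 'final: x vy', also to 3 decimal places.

1 4.605 34.281 62.910
2 2.618 8.570 98.678
3 1.309 2.143 116.562
4 0.655 0.536 125.504
5 0.327 0.134 129.975
6 0.164 0.033 132.210
7 0.082 0.008 133.328
final: 133.328 0.205

Arc 1: start y=14.540, vy=19.870 → t=4.605, apex=34.281, x_land=62.910, impact vy=-26.184
  bounce: vy ← 0.5·26.184 = 13.092
Arc 2: start y=0.000, vy=13.092 → t=2.618, apex=8.570, x_land=98.678, impact vy=-13.092
  bounce: vy ← 0.5·13.092 = 6.546
Arc 3: start y=0.000, vy=6.546 → t=1.309, apex=2.143, x_land=116.562, impact vy=-6.546
  bounce: vy ← 0.5·6.546 = 3.273
Arc 4: start y=0.000, vy=3.273 → t=0.655, apex=0.536, x_land=125.504, impact vy=-3.273
  bounce: vy ← 0.5·3.273 = 1.637
Arc 5: start y=0.000, vy=1.637 → t=0.327, apex=0.134, x_land=129.975, impact vy=-1.637
  bounce: vy ← 0.5·1.637 = 0.818
Arc 6: start y=0.000, vy=0.818 → t=0.164, apex=0.033, x_land=132.210, impact vy=-0.818
  bounce: vy ← 0.5·0.818 = 0.409
Arc 7: start y=0.000, vy=0.409 → t=0.082, apex=0.008, x_land=133.328, impact vy=-0.409
  bounce: vy ← 0.5·0.409 = 0.205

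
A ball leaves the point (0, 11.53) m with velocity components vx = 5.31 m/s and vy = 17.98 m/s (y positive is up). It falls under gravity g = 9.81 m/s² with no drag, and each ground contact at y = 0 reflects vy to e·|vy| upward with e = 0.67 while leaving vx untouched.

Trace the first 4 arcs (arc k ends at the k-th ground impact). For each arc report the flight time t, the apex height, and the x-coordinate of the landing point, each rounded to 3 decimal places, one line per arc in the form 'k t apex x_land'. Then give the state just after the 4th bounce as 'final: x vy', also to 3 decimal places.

Arc 1: start y=11.530, vy=17.980 → t=4.222, apex=28.007, x_land=22.421, impact vy=-23.441
  bounce: vy ← 0.67·23.441 = 15.706
Arc 2: start y=0.000, vy=15.706 → t=3.202, apex=12.572, x_land=39.423, impact vy=-15.706
  bounce: vy ← 0.67·15.706 = 10.523
Arc 3: start y=0.000, vy=10.523 → t=2.145, apex=5.644, x_land=50.815, impact vy=-10.523
  bounce: vy ← 0.67·10.523 = 7.050
Arc 4: start y=0.000, vy=7.050 → t=1.437, apex=2.533, x_land=58.447, impact vy=-7.050
  bounce: vy ← 0.67·7.050 = 4.724

1 4.222 28.007 22.421
2 3.202 12.572 39.423
3 2.145 5.644 50.815
4 1.437 2.533 58.447
final: 58.447 4.724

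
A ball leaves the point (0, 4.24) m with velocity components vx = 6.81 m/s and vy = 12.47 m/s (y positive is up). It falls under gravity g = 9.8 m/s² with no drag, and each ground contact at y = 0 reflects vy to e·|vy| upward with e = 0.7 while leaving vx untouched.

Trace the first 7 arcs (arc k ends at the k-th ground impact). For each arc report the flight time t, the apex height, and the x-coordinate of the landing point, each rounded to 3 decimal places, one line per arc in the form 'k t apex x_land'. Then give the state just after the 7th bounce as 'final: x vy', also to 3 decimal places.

Arc 1: start y=4.240, vy=12.470 → t=2.849, apex=12.174, x_land=19.399, impact vy=-15.447
  bounce: vy ← 0.7·15.447 = 10.813
Arc 2: start y=0.000, vy=10.813 → t=2.207, apex=5.965, x_land=34.427, impact vy=-10.813
  bounce: vy ← 0.7·10.813 = 7.569
Arc 3: start y=0.000, vy=7.569 → t=1.545, apex=2.923, x_land=44.946, impact vy=-7.569
  bounce: vy ← 0.7·7.569 = 5.298
Arc 4: start y=0.000, vy=5.298 → t=1.081, apex=1.432, x_land=52.310, impact vy=-5.298
  bounce: vy ← 0.7·5.298 = 3.709
Arc 5: start y=0.000, vy=3.709 → t=0.757, apex=0.702, x_land=57.464, impact vy=-3.709
  bounce: vy ← 0.7·3.709 = 2.596
Arc 6: start y=0.000, vy=2.596 → t=0.530, apex=0.344, x_land=61.072, impact vy=-2.596
  bounce: vy ← 0.7·2.596 = 1.817
Arc 7: start y=0.000, vy=1.817 → t=0.371, apex=0.168, x_land=63.598, impact vy=-1.817
  bounce: vy ← 0.7·1.817 = 1.272

1 2.849 12.174 19.399
2 2.207 5.965 34.427
3 1.545 2.923 44.946
4 1.081 1.432 52.310
5 0.757 0.702 57.464
6 0.530 0.344 61.072
7 0.371 0.168 63.598
final: 63.598 1.272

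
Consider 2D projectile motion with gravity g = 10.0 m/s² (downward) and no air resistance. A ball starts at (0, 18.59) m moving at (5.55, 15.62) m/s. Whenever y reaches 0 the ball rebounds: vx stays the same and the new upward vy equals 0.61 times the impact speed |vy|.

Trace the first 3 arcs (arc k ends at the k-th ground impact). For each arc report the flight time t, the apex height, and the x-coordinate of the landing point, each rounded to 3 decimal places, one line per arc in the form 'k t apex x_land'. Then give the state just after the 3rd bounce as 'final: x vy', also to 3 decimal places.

1 4.044 30.789 22.441
2 3.027 11.457 39.244
3 1.847 4.263 49.493
final: 49.493 5.633

Arc 1: start y=18.590, vy=15.620 → t=4.044, apex=30.789, x_land=22.441, impact vy=-24.815
  bounce: vy ← 0.61·24.815 = 15.137
Arc 2: start y=0.000, vy=15.137 → t=3.027, apex=11.457, x_land=39.244, impact vy=-15.137
  bounce: vy ← 0.61·15.137 = 9.234
Arc 3: start y=0.000, vy=9.234 → t=1.847, apex=4.263, x_land=49.493, impact vy=-9.234
  bounce: vy ← 0.61·9.234 = 5.633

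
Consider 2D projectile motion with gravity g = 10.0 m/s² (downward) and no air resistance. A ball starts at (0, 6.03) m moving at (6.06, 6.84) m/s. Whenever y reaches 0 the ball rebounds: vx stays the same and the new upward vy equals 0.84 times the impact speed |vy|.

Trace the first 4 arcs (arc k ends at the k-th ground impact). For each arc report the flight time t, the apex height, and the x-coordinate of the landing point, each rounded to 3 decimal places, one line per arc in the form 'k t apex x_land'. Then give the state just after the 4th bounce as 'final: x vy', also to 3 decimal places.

1 1.978 8.369 11.985
2 2.174 5.905 25.157
3 1.826 4.167 36.221
4 1.534 2.940 45.515
final: 45.515 6.441

Arc 1: start y=6.030, vy=6.840 → t=1.978, apex=8.369, x_land=11.985, impact vy=-12.938
  bounce: vy ← 0.84·12.938 = 10.868
Arc 2: start y=0.000, vy=10.868 → t=2.174, apex=5.905, x_land=25.157, impact vy=-10.868
  bounce: vy ← 0.84·10.868 = 9.129
Arc 3: start y=0.000, vy=9.129 → t=1.826, apex=4.167, x_land=36.221, impact vy=-9.129
  bounce: vy ← 0.84·9.129 = 7.668
Arc 4: start y=0.000, vy=7.668 → t=1.534, apex=2.940, x_land=45.515, impact vy=-7.668
  bounce: vy ← 0.84·7.668 = 6.441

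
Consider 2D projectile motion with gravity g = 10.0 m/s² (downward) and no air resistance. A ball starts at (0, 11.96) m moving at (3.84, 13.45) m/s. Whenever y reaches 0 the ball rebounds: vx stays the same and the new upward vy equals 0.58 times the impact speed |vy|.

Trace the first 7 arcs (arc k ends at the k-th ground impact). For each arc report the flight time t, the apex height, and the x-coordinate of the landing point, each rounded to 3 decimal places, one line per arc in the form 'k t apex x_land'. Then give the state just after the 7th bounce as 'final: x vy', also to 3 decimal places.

1 3.395 21.005 13.035
2 2.378 7.066 22.165
3 1.379 2.377 27.461
4 0.800 0.800 30.532
5 0.464 0.269 32.313
6 0.269 0.090 33.347
7 0.156 0.030 33.946
final: 33.946 0.453

Arc 1: start y=11.960, vy=13.450 → t=3.395, apex=21.005, x_land=13.035, impact vy=-20.496
  bounce: vy ← 0.58·20.496 = 11.888
Arc 2: start y=0.000, vy=11.888 → t=2.378, apex=7.066, x_land=22.165, impact vy=-11.888
  bounce: vy ← 0.58·11.888 = 6.895
Arc 3: start y=0.000, vy=6.895 → t=1.379, apex=2.377, x_land=27.461, impact vy=-6.895
  bounce: vy ← 0.58·6.895 = 3.999
Arc 4: start y=0.000, vy=3.999 → t=0.800, apex=0.800, x_land=30.532, impact vy=-3.999
  bounce: vy ← 0.58·3.999 = 2.319
Arc 5: start y=0.000, vy=2.319 → t=0.464, apex=0.269, x_land=32.313, impact vy=-2.319
  bounce: vy ← 0.58·2.319 = 1.345
Arc 6: start y=0.000, vy=1.345 → t=0.269, apex=0.090, x_land=33.347, impact vy=-1.345
  bounce: vy ← 0.58·1.345 = 0.780
Arc 7: start y=0.000, vy=0.780 → t=0.156, apex=0.030, x_land=33.946, impact vy=-0.780
  bounce: vy ← 0.58·0.780 = 0.453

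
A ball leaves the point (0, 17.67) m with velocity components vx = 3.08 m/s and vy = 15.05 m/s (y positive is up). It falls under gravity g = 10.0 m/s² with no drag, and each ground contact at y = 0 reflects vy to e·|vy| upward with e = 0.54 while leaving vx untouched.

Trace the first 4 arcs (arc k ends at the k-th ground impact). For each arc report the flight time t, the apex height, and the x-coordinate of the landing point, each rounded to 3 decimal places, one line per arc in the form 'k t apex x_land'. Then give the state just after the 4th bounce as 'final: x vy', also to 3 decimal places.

Arc 1: start y=17.670, vy=15.050 → t=3.913, apex=28.995, x_land=12.052, impact vy=-24.081
  bounce: vy ← 0.54·24.081 = 13.004
Arc 2: start y=0.000, vy=13.004 → t=2.601, apex=8.455, x_land=20.063, impact vy=-13.004
  bounce: vy ← 0.54·13.004 = 7.022
Arc 3: start y=0.000, vy=7.022 → t=1.404, apex=2.465, x_land=24.388, impact vy=-7.022
  bounce: vy ← 0.54·7.022 = 3.792
Arc 4: start y=0.000, vy=3.792 → t=0.758, apex=0.719, x_land=26.724, impact vy=-3.792
  bounce: vy ← 0.54·3.792 = 2.048

1 3.913 28.995 12.052
2 2.601 8.455 20.063
3 1.404 2.465 24.388
4 0.758 0.719 26.724
final: 26.724 2.048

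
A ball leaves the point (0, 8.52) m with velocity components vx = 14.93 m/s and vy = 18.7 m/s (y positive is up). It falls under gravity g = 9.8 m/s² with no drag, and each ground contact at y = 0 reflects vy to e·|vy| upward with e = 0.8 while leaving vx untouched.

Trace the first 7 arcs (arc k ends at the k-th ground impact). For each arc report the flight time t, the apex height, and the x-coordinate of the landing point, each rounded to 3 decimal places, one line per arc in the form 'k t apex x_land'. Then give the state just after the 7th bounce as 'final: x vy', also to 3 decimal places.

Arc 1: start y=8.520, vy=18.700 → t=4.228, apex=26.361, x_land=63.118, impact vy=-22.731
  bounce: vy ← 0.8·22.731 = 18.185
Arc 2: start y=0.000, vy=18.185 → t=3.711, apex=16.871, x_land=118.525, impact vy=-18.185
  bounce: vy ← 0.8·18.185 = 14.548
Arc 3: start y=0.000, vy=14.548 → t=2.969, apex=10.798, x_land=162.851, impact vy=-14.548
  bounce: vy ← 0.8·14.548 = 11.638
Arc 4: start y=0.000, vy=11.638 → t=2.375, apex=6.910, x_land=198.312, impact vy=-11.638
  bounce: vy ← 0.8·11.638 = 9.310
Arc 5: start y=0.000, vy=9.310 → t=1.900, apex=4.423, x_land=226.680, impact vy=-9.310
  bounce: vy ← 0.8·9.310 = 7.448
Arc 6: start y=0.000, vy=7.448 → t=1.520, apex=2.831, x_land=249.375, impact vy=-7.448
  bounce: vy ← 0.8·7.448 = 5.959
Arc 7: start y=0.000, vy=5.959 → t=1.216, apex=1.812, x_land=267.531, impact vy=-5.959
  bounce: vy ← 0.8·5.959 = 4.767

1 4.228 26.361 63.118
2 3.711 16.871 118.525
3 2.969 10.798 162.851
4 2.375 6.910 198.312
5 1.900 4.423 226.680
6 1.520 2.831 249.375
7 1.216 1.812 267.531
final: 267.531 4.767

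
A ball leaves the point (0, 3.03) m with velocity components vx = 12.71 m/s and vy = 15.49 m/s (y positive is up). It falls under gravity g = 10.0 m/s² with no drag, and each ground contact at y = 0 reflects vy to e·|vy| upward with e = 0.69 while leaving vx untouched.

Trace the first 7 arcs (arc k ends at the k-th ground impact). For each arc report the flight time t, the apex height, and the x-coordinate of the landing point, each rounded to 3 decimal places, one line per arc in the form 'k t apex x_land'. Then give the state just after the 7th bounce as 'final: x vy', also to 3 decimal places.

Arc 1: start y=3.030, vy=15.490 → t=3.283, apex=15.027, x_land=41.722, impact vy=-17.336
  bounce: vy ← 0.69·17.336 = 11.962
Arc 2: start y=0.000, vy=11.962 → t=2.392, apex=7.154, x_land=72.129, impact vy=-11.962
  bounce: vy ← 0.69·11.962 = 8.254
Arc 3: start y=0.000, vy=8.254 → t=1.651, apex=3.406, x_land=93.110, impact vy=-8.254
  bounce: vy ← 0.69·8.254 = 5.695
Arc 4: start y=0.000, vy=5.695 → t=1.139, apex=1.622, x_land=107.587, impact vy=-5.695
  bounce: vy ← 0.69·5.695 = 3.930
Arc 5: start y=0.000, vy=3.930 → t=0.786, apex=0.772, x_land=117.576, impact vy=-3.930
  bounce: vy ← 0.69·3.930 = 2.711
Arc 6: start y=0.000, vy=2.711 → t=0.542, apex=0.368, x_land=124.468, impact vy=-2.711
  bounce: vy ← 0.69·2.711 = 1.871
Arc 7: start y=0.000, vy=1.871 → t=0.374, apex=0.175, x_land=129.224, impact vy=-1.871
  bounce: vy ← 0.69·1.871 = 1.291

1 3.283 15.027 41.722
2 2.392 7.154 72.129
3 1.651 3.406 93.110
4 1.139 1.622 107.587
5 0.786 0.772 117.576
6 0.542 0.368 124.468
7 0.374 0.175 129.224
final: 129.224 1.291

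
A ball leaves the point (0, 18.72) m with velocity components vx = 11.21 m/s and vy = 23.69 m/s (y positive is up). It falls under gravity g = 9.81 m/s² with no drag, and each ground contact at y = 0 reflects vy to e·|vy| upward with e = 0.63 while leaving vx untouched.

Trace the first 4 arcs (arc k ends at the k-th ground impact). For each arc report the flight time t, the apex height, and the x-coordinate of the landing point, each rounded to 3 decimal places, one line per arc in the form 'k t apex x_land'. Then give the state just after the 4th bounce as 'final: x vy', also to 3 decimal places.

1 5.521 47.324 61.891
2 3.914 18.783 105.764
3 2.466 7.455 133.404
4 1.553 2.959 150.817
final: 150.817 4.800

Arc 1: start y=18.720, vy=23.690 → t=5.521, apex=47.324, x_land=61.891, impact vy=-30.471
  bounce: vy ← 0.63·30.471 = 19.197
Arc 2: start y=0.000, vy=19.197 → t=3.914, apex=18.783, x_land=105.764, impact vy=-19.197
  bounce: vy ← 0.63·19.197 = 12.094
Arc 3: start y=0.000, vy=12.094 → t=2.466, apex=7.455, x_land=133.404, impact vy=-12.094
  bounce: vy ← 0.63·12.094 = 7.619
Arc 4: start y=0.000, vy=7.619 → t=1.553, apex=2.959, x_land=150.817, impact vy=-7.619
  bounce: vy ← 0.63·7.619 = 4.800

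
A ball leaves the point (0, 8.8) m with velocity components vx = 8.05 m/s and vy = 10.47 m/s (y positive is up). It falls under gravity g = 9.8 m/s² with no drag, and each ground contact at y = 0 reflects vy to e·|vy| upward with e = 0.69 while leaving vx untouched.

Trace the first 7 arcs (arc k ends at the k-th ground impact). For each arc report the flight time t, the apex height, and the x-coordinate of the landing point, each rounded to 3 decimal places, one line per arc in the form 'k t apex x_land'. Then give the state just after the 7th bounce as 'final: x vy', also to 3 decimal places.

1 2.782 14.393 22.397
2 2.365 6.852 41.436
3 1.632 3.262 54.573
4 1.126 1.553 63.638
5 0.777 0.740 69.893
6 0.536 0.352 74.208
7 0.370 0.168 77.186
final: 77.186 1.251

Arc 1: start y=8.800, vy=10.470 → t=2.782, apex=14.393, x_land=22.397, impact vy=-16.796
  bounce: vy ← 0.69·16.796 = 11.589
Arc 2: start y=0.000, vy=11.589 → t=2.365, apex=6.852, x_land=41.436, impact vy=-11.589
  bounce: vy ← 0.69·11.589 = 7.997
Arc 3: start y=0.000, vy=7.997 → t=1.632, apex=3.262, x_land=54.573, impact vy=-7.997
  bounce: vy ← 0.69·7.997 = 5.518
Arc 4: start y=0.000, vy=5.518 → t=1.126, apex=1.553, x_land=63.638, impact vy=-5.518
  bounce: vy ← 0.69·5.518 = 3.807
Arc 5: start y=0.000, vy=3.807 → t=0.777, apex=0.740, x_land=69.893, impact vy=-3.807
  bounce: vy ← 0.69·3.807 = 2.627
Arc 6: start y=0.000, vy=2.627 → t=0.536, apex=0.352, x_land=74.208, impact vy=-2.627
  bounce: vy ← 0.69·2.627 = 1.813
Arc 7: start y=0.000, vy=1.813 → t=0.370, apex=0.168, x_land=77.186, impact vy=-1.813
  bounce: vy ← 0.69·1.813 = 1.251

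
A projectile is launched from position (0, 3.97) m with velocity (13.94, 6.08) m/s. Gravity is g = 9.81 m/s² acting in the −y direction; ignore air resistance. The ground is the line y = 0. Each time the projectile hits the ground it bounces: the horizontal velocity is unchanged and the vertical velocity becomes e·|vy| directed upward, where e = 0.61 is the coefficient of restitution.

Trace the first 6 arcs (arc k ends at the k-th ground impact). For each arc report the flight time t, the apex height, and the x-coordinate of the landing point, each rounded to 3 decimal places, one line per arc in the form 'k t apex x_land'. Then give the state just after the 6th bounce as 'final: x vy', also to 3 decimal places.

Arc 1: start y=3.970, vy=6.080 → t=1.712, apex=5.854, x_land=23.869, impact vy=-10.717
  bounce: vy ← 0.61·10.717 = 6.537
Arc 2: start y=0.000, vy=6.537 → t=1.333, apex=2.178, x_land=42.448, impact vy=-6.537
  bounce: vy ← 0.61·6.537 = 3.988
Arc 3: start y=0.000, vy=3.988 → t=0.813, apex=0.811, x_land=53.782, impact vy=-3.988
  bounce: vy ← 0.61·3.988 = 2.433
Arc 4: start y=0.000, vy=2.433 → t=0.496, apex=0.302, x_land=60.695, impact vy=-2.433
  bounce: vy ← 0.61·2.433 = 1.484
Arc 5: start y=0.000, vy=1.484 → t=0.303, apex=0.112, x_land=64.912, impact vy=-1.484
  bounce: vy ← 0.61·1.484 = 0.905
Arc 6: start y=0.000, vy=0.905 → t=0.185, apex=0.042, x_land=67.485, impact vy=-0.905
  bounce: vy ← 0.61·0.905 = 0.552

1 1.712 5.854 23.869
2 1.333 2.178 42.448
3 0.813 0.811 53.782
4 0.496 0.302 60.695
5 0.303 0.112 64.912
6 0.185 0.042 67.485
final: 67.485 0.552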